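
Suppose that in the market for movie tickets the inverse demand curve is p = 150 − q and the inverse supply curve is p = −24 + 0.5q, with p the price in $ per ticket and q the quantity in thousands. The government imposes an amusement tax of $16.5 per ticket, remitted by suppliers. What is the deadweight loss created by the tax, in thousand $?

Rewrite in direct form: qd = 150 − p and qs = 2p + 48.
Before the tax: set 150 − p = 2p + 48 → p* = $34, q* = 116.
With the tax collected from suppliers, supply shifts: qs = 2(p − 16.5) + 48.
Solving gives q = 105 with buyers paying $45 and suppliers receiving $28.5 (the $16.5 wedge).
Quantity falls by |ΔQ| = |116 − 105| = 11.
DWL = ½ · t · |ΔQ| = ½ · 16.5 · 11 = $90.75.

Deadweight loss = $90.75 thousand.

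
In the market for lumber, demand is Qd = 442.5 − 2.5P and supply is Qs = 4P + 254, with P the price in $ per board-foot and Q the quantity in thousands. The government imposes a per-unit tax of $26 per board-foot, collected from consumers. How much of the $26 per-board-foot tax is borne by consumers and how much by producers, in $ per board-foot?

Without the tax, 442.5 − 2.5P = 4P + 254 gives 6.5P = 188.5, so P* = $29 and Q* = 370.
With the tax collected from consumers, demand (in seller-price terms) shifts: Qd = 442.5 − 2.5(P + 26).
New equilibrium: consumers pay $45, producers receive $19, Q = 330. (Wedge: Pb − Ps = 26.)
Burden on consumers: $16; on producers: $10. (They sum to $26.)

Consumers bear $16 per board-foot; producers bear $10 per board-foot.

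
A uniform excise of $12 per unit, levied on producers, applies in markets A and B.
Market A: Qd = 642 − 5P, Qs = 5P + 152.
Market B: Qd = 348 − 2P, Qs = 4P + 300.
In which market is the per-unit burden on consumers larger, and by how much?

Market B, by $2.

Market A: pre-tax P* = $49, Q* = 397; post-tax Q = 367; per-unit burden on consumers = $6.
Market B: pre-tax P* = $8, Q* = 332; post-tax Q = 316; per-unit burden on consumers = $8.
Difference: $6 vs $8 → market B is larger by $2.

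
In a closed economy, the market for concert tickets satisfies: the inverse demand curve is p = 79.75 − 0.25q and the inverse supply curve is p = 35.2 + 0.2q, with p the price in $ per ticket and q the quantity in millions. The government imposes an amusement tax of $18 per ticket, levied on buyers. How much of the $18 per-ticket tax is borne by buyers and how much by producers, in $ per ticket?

Buyers bear $10 per ticket; producers bear $8 per ticket.

Inverting to q(p) form: qd = 319 − 4p; qs = 5p − 176.
Without the tax, 319 − 4p = 5p − 176 gives 9p = 495, so p* = $55 and q* = 99.
With the tax collected from buyers, demand (in seller-price terms) shifts: qd = 319 − 4(p + 18).
Solving gives q = 59 with buyers paying $65 and producers receiving $47 (the $18 wedge).
Burden on buyers: $10; on producers: $8. (They sum to $18.)
The less price-elastic side of the market bears the larger share of a per-unit tax.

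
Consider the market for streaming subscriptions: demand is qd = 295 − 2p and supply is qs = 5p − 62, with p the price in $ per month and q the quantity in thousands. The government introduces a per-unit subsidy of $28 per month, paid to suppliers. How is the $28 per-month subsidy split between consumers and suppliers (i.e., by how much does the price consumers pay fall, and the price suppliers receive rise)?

Without the subsidy, 295 − 2p = 5p − 62 gives 7p = 357, so p* = $51 and q* = 193.
With a per-unit subsidy paid to suppliers, each receives p + 28 per unit sold, so supply becomes qs = 5(p + 28) − 62.
Solving gives q = 233 with consumers paying $31 and suppliers receiving $59 (the $28 wedge).
Gain to consumers: $20; to suppliers: $8. (They sum to $28.)

Consumers gain $20 per month; suppliers gain $8 per month.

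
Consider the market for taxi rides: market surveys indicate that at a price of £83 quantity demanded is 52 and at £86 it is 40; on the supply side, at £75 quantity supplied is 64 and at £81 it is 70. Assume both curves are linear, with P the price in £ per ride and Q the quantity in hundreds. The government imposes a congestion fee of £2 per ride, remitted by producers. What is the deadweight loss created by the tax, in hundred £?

Deadweight loss = £1.6 hundred.

Demand slope: (40 − 52)/(86 − 83) = -4, so Qd = 384 − 4P.
Supply slope: (70 − 64)/(81 − 75) = 1, so Qs = P − 11.
Without the tax, 384 − 4P = P − 11 gives 5P = 395, so P* = £79 and Q* = 68.
With the tax collected from producers, supply shifts: Qs = (P − 2) − 11.
Solving gives Q = 66.4 with buyers paying £79.4 and producers receiving £77.4 (the £2 wedge).
Quantity falls by |ΔQ| = |68 − 66.4| = 1.6.
DWL = ½ · t · |ΔQ| = ½ · 2 · 1.6 = £1.6.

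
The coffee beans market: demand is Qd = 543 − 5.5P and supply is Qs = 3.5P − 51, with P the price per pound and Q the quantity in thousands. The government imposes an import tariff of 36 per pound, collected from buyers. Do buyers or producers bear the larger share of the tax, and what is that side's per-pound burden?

Without the tax, 543 − 5.5P = 3.5P − 51 gives 9P = 594, so P* = 66 and Q* = 180.
With the tax collected from buyers, demand (in seller-price terms) shifts: Qd = 543 − 5.5(P + 36).
New equilibrium: buyers pay 80, producers receive 44, Q = 103. (Wedge: Pb − Ps = 36.)
Per-pound burden: buyers 14, producers 22.
Producers take the larger share because supply is less price-elastic here (demand slope 5.5 vs supply slope 3.5).
The less price-elastic side of the market bears the larger share of a per-unit tax.

Producers bear the larger share: 22 per pound.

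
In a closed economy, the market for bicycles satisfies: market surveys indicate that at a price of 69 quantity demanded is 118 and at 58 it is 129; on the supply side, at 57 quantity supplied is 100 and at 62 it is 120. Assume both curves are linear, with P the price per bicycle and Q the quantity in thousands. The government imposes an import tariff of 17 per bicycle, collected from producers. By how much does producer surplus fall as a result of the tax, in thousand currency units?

Demand slope: (129 − 118)/(58 − 69) = -1, so Qd = 187 − P.
Supply slope: (120 − 100)/(62 − 57) = 4, so Qs = 4P − 128.
Before the tax: set 187 − P = 4P − 128 → P* = 63, Q* = 124.
With the tax collected from producers, supply shifts: Qs = 4(P − 17) − 128.
New equilibrium: buyers pay 76.6, producers receive 59.6, Q = 110.4. (Wedge: Pb − Ps = 17.)
ΔPS is the trapezoid between Q = 110.4 and Q = 124 of height 3.4: ½ · (124 + 110.4) · 3.4 = 398.48.

Producer surplus falls by 398.48 thousand.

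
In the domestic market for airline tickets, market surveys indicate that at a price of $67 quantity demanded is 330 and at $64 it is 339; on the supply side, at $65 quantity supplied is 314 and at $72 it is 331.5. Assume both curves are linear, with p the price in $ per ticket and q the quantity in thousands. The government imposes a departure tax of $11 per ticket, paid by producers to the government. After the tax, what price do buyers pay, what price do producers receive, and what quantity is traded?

Buyers pay $74; producers receive $63; quantity = 309.

Demand slope: (339 − 330)/(64 − 67) = -3, so qd = 531 − 3p.
Supply slope: (331.5 − 314)/(72 − 65) = 2.5, so qs = 2.5p + 151.5.
Without the tax, 531 − 3p = 2.5p + 151.5 gives 5.5p = 379.5, so p* = $69 and q* = 324.
With the tax collected from producers, supply shifts: qs = 2.5(p − 11) + 151.5.
New equilibrium: buyers pay $74, producers receive $63, q = 309. (Wedge: pb − ps = 11.)
The less price-elastic side of the market bears the larger share of a per-unit tax.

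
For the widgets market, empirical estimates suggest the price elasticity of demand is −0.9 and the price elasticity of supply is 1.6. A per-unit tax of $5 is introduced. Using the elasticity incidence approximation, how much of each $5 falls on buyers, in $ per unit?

Incidence ratio: buyers' share ≈ εs / (εs + |εd|) = 1.6 / (1.6 + 0.9) = 0.64.
So buyers bear ≈ 0.64 × $5 = $3.2; suppliers bear $1.8.

Buyers bear ≈ $3.2 per unit.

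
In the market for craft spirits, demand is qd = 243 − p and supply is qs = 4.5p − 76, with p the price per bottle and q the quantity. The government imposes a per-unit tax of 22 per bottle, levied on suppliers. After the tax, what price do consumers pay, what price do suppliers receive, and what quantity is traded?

Without the tax, 243 − p = 4.5p − 76 gives 5.5p = 319, so p* = 58 and q* = 185.
With the tax collected from suppliers, supply shifts: qs = 4.5(p − 22) − 76.
New equilibrium: consumers pay 76, suppliers receive 54, q = 167. (Wedge: pb − ps = 22.)
The less price-elastic side of the market bears the larger share of a per-unit tax.

Consumers pay 76; suppliers receive 54; quantity = 167.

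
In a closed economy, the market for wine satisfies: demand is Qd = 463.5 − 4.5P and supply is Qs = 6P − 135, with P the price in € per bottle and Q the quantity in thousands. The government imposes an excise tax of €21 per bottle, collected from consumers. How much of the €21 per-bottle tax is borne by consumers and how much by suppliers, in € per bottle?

Consumers bear €12 per bottle; suppliers bear €9 per bottle.

Without the tax, 463.5 − 4.5P = 6P − 135 gives 10.5P = 598.5, so P* = €57 and Q* = 207.
With the tax collected from consumers, demand (in seller-price terms) shifts: Qd = 463.5 − 4.5(P + 21).
Solving gives Q = 153 with consumers paying €69 and suppliers receiving €48 (the €21 wedge).
Burden on consumers: €12; on suppliers: €9. (They sum to €21.)
The less price-elastic side of the market bears the larger share of a per-unit tax.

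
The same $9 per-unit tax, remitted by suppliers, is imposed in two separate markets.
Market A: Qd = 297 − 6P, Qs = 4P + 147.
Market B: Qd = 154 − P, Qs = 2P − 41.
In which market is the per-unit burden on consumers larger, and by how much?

Market A: pre-tax P* = $15, Q* = 207; post-tax Q = 185.4; per-unit burden on consumers = $3.6.
Market B: pre-tax P* = $65, Q* = 89; post-tax Q = 83; per-unit burden on consumers = $6.
Difference: $3.6 vs $6 → market B is larger by $2.4.

Market B, by $2.4.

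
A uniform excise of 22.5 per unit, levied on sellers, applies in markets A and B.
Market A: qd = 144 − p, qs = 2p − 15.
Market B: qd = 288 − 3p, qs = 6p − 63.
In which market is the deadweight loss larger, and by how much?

Market A: pre-tax p* = 53, q* = 91; post-tax q = 76; deadweight loss = 168.75.
Market B: pre-tax p* = 39, q* = 171; post-tax q = 126; deadweight loss = 506.25.
Difference: 168.75 vs 506.25 → market B is larger by 337.5.

Market B, by 337.5.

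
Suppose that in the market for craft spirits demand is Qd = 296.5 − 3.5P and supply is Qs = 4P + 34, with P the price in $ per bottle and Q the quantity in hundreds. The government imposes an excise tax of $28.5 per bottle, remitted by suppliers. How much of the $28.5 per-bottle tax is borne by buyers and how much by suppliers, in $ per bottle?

Buyers bear $15.2 per bottle; suppliers bear $13.3 per bottle.

Without the tax, 296.5 − 3.5P = 4P + 34 gives 7.5P = 262.5, so P* = $35 and Q* = 174.
With the tax collected from suppliers, supply shifts: Qs = 4(P − 28.5) + 34.
Solving gives Q = 120.8 with buyers paying $50.2 and suppliers receiving $21.7 (the $28.5 wedge).
Burden on buyers: $15.2; on suppliers: $13.3. (They sum to $28.5.)
The less price-elastic side of the market bears the larger share of a per-unit tax.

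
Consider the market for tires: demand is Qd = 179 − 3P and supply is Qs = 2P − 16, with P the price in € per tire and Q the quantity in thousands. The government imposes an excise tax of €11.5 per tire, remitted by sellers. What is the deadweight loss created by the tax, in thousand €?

Before the tax: set 179 − 3P = 2P − 16 → P* = €39, Q* = 62.
With the tax collected from sellers, supply shifts: Qs = 2(P − 11.5) − 16.
Solving gives Q = 48.2 with consumers paying €43.6 and sellers receiving €32.1 (the €11.5 wedge).
Quantity falls by |ΔQ| = |62 − 48.2| = 13.8.
DWL = ½ · t · |ΔQ| = ½ · 11.5 · 13.8 = €79.35.

Deadweight loss = €79.35 thousand.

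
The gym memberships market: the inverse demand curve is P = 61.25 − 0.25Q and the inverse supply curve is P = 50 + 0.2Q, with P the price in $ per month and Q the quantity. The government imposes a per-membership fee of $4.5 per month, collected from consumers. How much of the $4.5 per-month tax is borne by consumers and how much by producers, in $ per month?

Inverting to Q(P) form: Qd = 245 − 4P; Qs = 5P − 250.
Before the tax: set 245 − 4P = 5P − 250 → P* = $55, Q* = 25.
With the tax collected from consumers, demand (in seller-price terms) shifts: Qd = 245 − 4(P + 4.5).
New equilibrium: consumers pay $57.5, producers receive $53, Q = 15. (Wedge: Pb − Ps = 4.5.)
Burden on consumers: $2.5; on producers: $2. (They sum to $4.5.)

Consumers bear $2.5 per month; producers bear $2 per month.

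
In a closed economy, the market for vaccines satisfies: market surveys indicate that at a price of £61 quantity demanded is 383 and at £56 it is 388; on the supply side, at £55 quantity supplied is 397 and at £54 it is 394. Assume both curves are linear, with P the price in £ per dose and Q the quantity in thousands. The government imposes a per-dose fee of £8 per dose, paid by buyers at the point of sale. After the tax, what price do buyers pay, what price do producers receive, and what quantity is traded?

Buyers pay £59; producers receive £51; quantity = 385.

Demand slope: (388 − 383)/(56 − 61) = -1, so Qd = 444 − P.
Supply slope: (394 − 397)/(54 − 55) = 3, so Qs = 3P + 232.
Without the tax, 444 − P = 3P + 232 gives 4P = 212, so P* = £53 and Q* = 391.
With the tax collected from buyers, demand (in seller-price terms) shifts: Qd = 444 − (P + 8).
Solving gives Q = 385 with buyers paying £59 and producers receiving £51 (the £8 wedge).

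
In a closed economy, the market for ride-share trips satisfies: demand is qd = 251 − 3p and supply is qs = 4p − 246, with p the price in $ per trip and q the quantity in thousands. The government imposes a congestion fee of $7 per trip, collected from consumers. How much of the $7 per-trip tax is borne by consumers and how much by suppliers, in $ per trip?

Consumers bear $4 per trip; suppliers bear $3 per trip.

Before the tax: set 251 − 3p = 4p − 246 → p* = $71, q* = 38.
With the tax collected from consumers, demand (in seller-price terms) shifts: qd = 251 − 3(p + 7).
New equilibrium: consumers pay $75, suppliers receive $68, q = 26. (Wedge: pb − ps = 7.)
Burden on consumers: $4; on suppliers: $3. (They sum to $7.)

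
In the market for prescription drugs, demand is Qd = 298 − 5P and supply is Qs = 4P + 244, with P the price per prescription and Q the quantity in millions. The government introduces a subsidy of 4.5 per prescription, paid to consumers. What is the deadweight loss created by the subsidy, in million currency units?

Deadweight loss = 22.5 million.

Without the subsidy, 298 − 5P = 4P + 244 gives 9P = 54, so P* = 6 and Q* = 268.
With a per-unit subsidy paid to consumers, each effectively pays P − 4.5, so demand becomes Qd = 298 − 5(P − 4.5).
Solving gives Q = 278 with consumers paying 4 and suppliers receiving 8.5 (the 4.5 wedge).
Quantity rises by |ΔQ| = |268 − 278| = 10.
DWL = ½ · t · |ΔQ| = ½ · 4.5 · 10 = 22.5.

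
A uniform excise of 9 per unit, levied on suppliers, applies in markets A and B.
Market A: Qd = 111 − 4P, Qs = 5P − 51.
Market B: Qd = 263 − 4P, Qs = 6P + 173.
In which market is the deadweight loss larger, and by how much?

Market B, by 7.2.

Market A: pre-tax P* = 18, Q* = 39; post-tax Q = 19; deadweight loss = 90.
Market B: pre-tax P* = 9, Q* = 227; post-tax Q = 205.4; deadweight loss = 97.2.
Difference: 90 vs 97.2 → market B is larger by 7.2.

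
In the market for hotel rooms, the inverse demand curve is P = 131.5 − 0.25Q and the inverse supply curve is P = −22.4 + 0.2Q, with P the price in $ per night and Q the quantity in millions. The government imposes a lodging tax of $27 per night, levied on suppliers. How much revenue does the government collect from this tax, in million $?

Rewrite in direct form: Qd = 526 − 4P and Qs = 5P + 112.
Without the tax, 526 − 4P = 5P + 112 gives 9P = 414, so P* = $46 and Q* = 342.
With the tax collected from suppliers, supply shifts: Qs = 5(P − 27) + 112.
New equilibrium: buyers pay $61, suppliers receive $34, Q = 282. (Wedge: Pb − Ps = 27.)
Revenue = t · Q = 27 · 282 = $7614.

Tax revenue = $7614 million.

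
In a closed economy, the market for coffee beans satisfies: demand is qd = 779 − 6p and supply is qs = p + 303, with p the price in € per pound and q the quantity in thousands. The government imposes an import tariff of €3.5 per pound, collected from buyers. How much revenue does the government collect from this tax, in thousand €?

Tax revenue = €1288 thousand.

Before the tax: set 779 − 6p = p + 303 → p* = €68, q* = 371.
With the tax collected from buyers, demand (in seller-price terms) shifts: qd = 779 − 6(p + 3.5).
Solving gives q = 368 with buyers paying €68.5 and sellers receiving €65 (the €3.5 wedge).
Revenue = t · Q = 3.5 · 368 = €1288.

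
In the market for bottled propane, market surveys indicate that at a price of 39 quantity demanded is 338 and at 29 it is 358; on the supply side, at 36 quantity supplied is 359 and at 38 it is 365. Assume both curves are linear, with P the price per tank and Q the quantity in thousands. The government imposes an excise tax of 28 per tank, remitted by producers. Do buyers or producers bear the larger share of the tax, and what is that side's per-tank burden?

Buyers bear the larger share: 16.8 per tank.

Demand slope: (358 − 338)/(29 − 39) = -2, so Qd = 416 − 2P.
Supply slope: (365 − 359)/(38 − 36) = 3, so Qs = 3P + 251.
Before the tax: set 416 − 2P = 3P + 251 → P* = 33, Q* = 350.
With the tax collected from producers, supply shifts: Qs = 3(P − 28) + 251.
New equilibrium: buyers pay 49.8, producers receive 21.8, Q = 316.4. (Wedge: Pb − Ps = 28.)
Per-tank burden: buyers 16.8, producers 11.2.
Buyers take the larger share because demand is less price-elastic here (demand slope 2 vs supply slope 3).
The less price-elastic side of the market bears the larger share of a per-unit tax.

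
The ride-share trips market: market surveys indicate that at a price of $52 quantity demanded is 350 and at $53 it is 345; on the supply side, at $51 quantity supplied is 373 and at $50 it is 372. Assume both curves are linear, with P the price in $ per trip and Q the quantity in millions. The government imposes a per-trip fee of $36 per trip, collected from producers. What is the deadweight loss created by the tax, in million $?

Demand slope: (345 − 350)/(53 − 52) = -5, so Qd = 610 − 5P.
Supply slope: (372 − 373)/(50 − 51) = 1, so Qs = P + 322.
Without the tax, 610 − 5P = P + 322 gives 6P = 288, so P* = $48 and Q* = 370.
With the tax collected from producers, supply shifts: Qs = (P − 36) + 322.
New equilibrium: buyers pay $54, producers receive $18, Q = 340. (Wedge: Pb − Ps = 36.)
Quantity falls by |ΔQ| = |370 − 340| = 30.
DWL = ½ · t · |ΔQ| = ½ · 36 · 30 = $540.

Deadweight loss = $540 million.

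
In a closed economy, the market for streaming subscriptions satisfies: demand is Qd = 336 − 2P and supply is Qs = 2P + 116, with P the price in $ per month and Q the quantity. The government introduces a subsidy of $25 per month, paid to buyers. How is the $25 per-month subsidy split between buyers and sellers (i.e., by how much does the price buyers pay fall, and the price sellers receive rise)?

Before the subsidy: set 336 − 2P = 2P + 116 → P* = $55, Q* = 226.
With a per-unit subsidy paid to buyers, each effectively pays P − 25, so demand becomes Qd = 336 − 2(P − 25).
Solving gives Q = 251 with buyers paying $42.5 and sellers receiving $67.5 (the $25 wedge).
Gain to buyers: $12.5; to sellers: $12.5. (They sum to $25.)

Buyers gain $12.5 per month; sellers gain $12.5 per month.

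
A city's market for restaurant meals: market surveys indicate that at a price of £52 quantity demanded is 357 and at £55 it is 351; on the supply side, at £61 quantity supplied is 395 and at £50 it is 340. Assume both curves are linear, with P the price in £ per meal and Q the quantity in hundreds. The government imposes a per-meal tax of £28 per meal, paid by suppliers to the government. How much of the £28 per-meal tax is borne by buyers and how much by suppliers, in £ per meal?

Demand slope: (351 − 357)/(55 − 52) = -2, so Qd = 461 − 2P.
Supply slope: (340 − 395)/(50 − 61) = 5, so Qs = 5P + 90.
Without the tax, 461 − 2P = 5P + 90 gives 7P = 371, so P* = £53 and Q* = 355.
With the tax collected from suppliers, supply shifts: Qs = 5(P − 28) + 90.
New equilibrium: buyers pay £73, suppliers receive £45, Q = 315. (Wedge: Pb − Ps = 28.)
Burden on buyers: £20; on suppliers: £8. (They sum to £28.)

Buyers bear £20 per meal; suppliers bear £8 per meal.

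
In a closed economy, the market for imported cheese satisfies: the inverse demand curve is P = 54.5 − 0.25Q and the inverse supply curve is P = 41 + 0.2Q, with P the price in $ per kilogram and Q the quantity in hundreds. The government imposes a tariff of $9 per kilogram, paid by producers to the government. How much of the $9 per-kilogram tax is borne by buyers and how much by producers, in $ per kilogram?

Buyers bear $5 per kilogram; producers bear $4 per kilogram.

Rewrite in direct form: Qd = 218 − 4P and Qs = 5P − 205.
Before the tax: set 218 − 4P = 5P − 205 → P* = $47, Q* = 30.
With the tax collected from producers, supply shifts: Qs = 5(P − 9) − 205.
New equilibrium: buyers pay $52, producers receive $43, Q = 10. (Wedge: Pb − Ps = 9.)
Burden on buyers: $5; on producers: $4. (They sum to $9.)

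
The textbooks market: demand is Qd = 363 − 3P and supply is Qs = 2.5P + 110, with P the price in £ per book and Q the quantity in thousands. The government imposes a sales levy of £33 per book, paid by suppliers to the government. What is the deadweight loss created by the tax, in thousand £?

Without the tax, 363 − 3P = 2.5P + 110 gives 5.5P = 253, so P* = £46 and Q* = 225.
With the tax collected from suppliers, supply shifts: Qs = 2.5(P − 33) + 110.
Solving gives Q = 180 with consumers paying £61 and suppliers receiving £28 (the £33 wedge).
Quantity falls by |ΔQ| = |225 − 180| = 45.
DWL = ½ · t · |ΔQ| = ½ · 33 · 45 = £742.5.

Deadweight loss = £742.5 thousand.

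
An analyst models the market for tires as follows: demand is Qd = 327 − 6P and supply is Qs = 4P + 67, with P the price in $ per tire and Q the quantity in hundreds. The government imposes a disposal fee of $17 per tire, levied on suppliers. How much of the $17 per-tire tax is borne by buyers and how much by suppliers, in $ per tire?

Buyers bear $6.8 per tire; suppliers bear $10.2 per tire.

Before the tax: set 327 − 6P = 4P + 67 → P* = $26, Q* = 171.
With the tax collected from suppliers, supply shifts: Qs = 4(P − 17) + 67.
New equilibrium: buyers pay $32.8, suppliers receive $15.8, Q = 130.2. (Wedge: Pb − Ps = 17.)
Burden on buyers: $6.8; on suppliers: $10.2. (They sum to $17.)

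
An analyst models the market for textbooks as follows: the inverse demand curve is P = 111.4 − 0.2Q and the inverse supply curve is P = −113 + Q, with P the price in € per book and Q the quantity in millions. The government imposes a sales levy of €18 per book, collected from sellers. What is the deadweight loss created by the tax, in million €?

Inverting to Q(P) form: Qd = 557 − 5P; Qs = P + 113.
Before the tax: set 557 − 5P = P + 113 → P* = €74, Q* = 187.
With the tax collected from sellers, supply shifts: Qs = (P − 18) + 113.
New equilibrium: buyers pay €77, sellers receive €59, Q = 172. (Wedge: Pb − Ps = 18.)
Quantity falls by |ΔQ| = |187 − 172| = 15.
DWL = ½ · t · |ΔQ| = ½ · 18 · 15 = €135.

Deadweight loss = €135 million.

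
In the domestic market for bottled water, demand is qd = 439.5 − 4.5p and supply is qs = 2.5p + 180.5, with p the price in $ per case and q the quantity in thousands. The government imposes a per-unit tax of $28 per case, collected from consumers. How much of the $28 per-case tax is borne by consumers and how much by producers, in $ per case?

Before the tax: set 439.5 − 4.5p = 2.5p + 180.5 → p* = $37, q* = 273.
With the tax collected from consumers, demand (in seller-price terms) shifts: qd = 439.5 − 4.5(p + 28).
Solving gives q = 228 with consumers paying $47 and producers receiving $19 (the $28 wedge).
Burden on consumers: $10; on producers: $18. (They sum to $28.)
The less price-elastic side of the market bears the larger share of a per-unit tax.

Consumers bear $10 per case; producers bear $18 per case.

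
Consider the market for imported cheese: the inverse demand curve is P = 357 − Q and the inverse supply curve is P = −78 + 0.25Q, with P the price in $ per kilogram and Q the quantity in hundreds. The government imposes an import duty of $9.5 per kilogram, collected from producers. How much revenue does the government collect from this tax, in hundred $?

Rewrite in direct form: Qd = 357 − P and Qs = 4P + 312.
Before the tax: set 357 − P = 4P + 312 → P* = $9, Q* = 348.
With the tax collected from producers, supply shifts: Qs = 4(P − 9.5) + 312.
Solving gives Q = 340.4 with consumers paying $16.6 and producers receiving $7.1 (the $9.5 wedge).
Revenue = t · Q = 9.5 · 340.4 = $3233.8.

Tax revenue = $3233.8 hundred.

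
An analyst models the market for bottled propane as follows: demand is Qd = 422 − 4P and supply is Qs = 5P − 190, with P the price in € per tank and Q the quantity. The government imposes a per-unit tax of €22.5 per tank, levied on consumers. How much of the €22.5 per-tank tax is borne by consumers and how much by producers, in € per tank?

Without the tax, 422 − 4P = 5P − 190 gives 9P = 612, so P* = €68 and Q* = 150.
With the tax collected from consumers, demand (in seller-price terms) shifts: Qd = 422 − 4(P + 22.5).
Solving gives Q = 100 with consumers paying €80.5 and producers receiving €58 (the €22.5 wedge).
Burden on consumers: €12.5; on producers: €10. (They sum to €22.5.)

Consumers bear €12.5 per tank; producers bear €10 per tank.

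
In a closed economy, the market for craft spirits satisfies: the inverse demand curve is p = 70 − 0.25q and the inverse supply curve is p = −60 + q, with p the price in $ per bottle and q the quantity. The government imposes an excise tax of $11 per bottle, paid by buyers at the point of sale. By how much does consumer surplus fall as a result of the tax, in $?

Rewrite in direct form: qd = 280 − 4p and qs = p + 60.
Before the tax: set 280 − 4p = p + 60 → p* = $44, q* = 104.
With the tax collected from buyers, demand (in seller-price terms) shifts: qd = 280 − 4(p + 11).
New equilibrium: buyers pay $46.2, suppliers receive $35.2, q = 95.2. (Wedge: pb − ps = 11.)
ΔCS is the trapezoid between Q = 95.2 and Q = 104 of height $2.2: ½ · (104 + 95.2) · 2.2 = $219.12.

Consumer surplus falls by $219.12.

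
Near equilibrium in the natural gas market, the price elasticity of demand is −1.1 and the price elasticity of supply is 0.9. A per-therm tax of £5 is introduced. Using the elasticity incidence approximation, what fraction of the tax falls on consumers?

Consumers' share ≈ 0.45.

Incidence ratio: consumers' share ≈ εs / (εs + |εd|) = 0.9 / (0.9 + 1.1) = 0.45.
Supply is the less elastic side, so consumers bear the smaller share.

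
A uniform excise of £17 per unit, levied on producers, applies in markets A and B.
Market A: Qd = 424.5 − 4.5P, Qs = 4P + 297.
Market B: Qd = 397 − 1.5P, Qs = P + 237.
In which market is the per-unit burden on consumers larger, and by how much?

Market A: pre-tax P* = £15, Q* = 357; post-tax Q = 321; per-unit burden on consumers = £8.
Market B: pre-tax P* = £64, Q* = 301; post-tax Q = 290.8; per-unit burden on consumers = £6.8.
Difference: £8 vs £6.8 → market A is larger by £1.2.

Market A, by £1.2.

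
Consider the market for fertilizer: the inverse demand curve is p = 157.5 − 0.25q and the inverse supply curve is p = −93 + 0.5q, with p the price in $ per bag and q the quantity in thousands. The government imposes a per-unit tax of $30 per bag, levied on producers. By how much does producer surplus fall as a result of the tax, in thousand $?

Producer surplus falls by $6280 thousand.

Rewrite in direct form: qd = 630 − 4p and qs = 2p + 186.
Without the tax, 630 − 4p = 2p + 186 gives 6p = 444, so p* = $74 and q* = 334.
With the tax collected from producers, supply shifts: qs = 2(p − 30) + 186.
Solving gives q = 294 with buyers paying $84 and producers receiving $54 (the $30 wedge).
ΔPS is the trapezoid between Q = 294 and Q = 334 of height $20: ½ · (334 + 294) · 20 = $6280.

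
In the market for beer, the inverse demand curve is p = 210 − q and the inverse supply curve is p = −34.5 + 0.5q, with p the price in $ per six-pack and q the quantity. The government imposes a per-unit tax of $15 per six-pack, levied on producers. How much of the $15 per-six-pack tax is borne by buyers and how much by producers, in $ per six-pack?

Inverting to q(p) form: qd = 210 − p; qs = 2p + 69.
Without the tax, 210 − p = 2p + 69 gives 3p = 141, so p* = $47 and q* = 163.
With the tax collected from producers, supply shifts: qs = 2(p − 15) + 69.
New equilibrium: buyers pay $57, producers receive $42, q = 153. (Wedge: pb − ps = 15.)
Burden on buyers: $10; on producers: $5. (They sum to $15.)

Buyers bear $10 per six-pack; producers bear $5 per six-pack.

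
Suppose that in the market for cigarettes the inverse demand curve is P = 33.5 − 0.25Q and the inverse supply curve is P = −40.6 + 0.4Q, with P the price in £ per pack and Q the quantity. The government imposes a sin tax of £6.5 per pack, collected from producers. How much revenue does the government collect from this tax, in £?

Rewrite in direct form: Qd = 134 − 4P and Qs = 2.5P + 101.5.
Before the tax: set 134 − 4P = 2.5P + 101.5 → P* = £5, Q* = 114.
With the tax collected from producers, supply shifts: Qs = 2.5(P − 6.5) + 101.5.
Solving gives Q = 104 with consumers paying £7.5 and producers receiving £1 (the £6.5 wedge).
Revenue = t · Q = 6.5 · 104 = £676.

Tax revenue = £676.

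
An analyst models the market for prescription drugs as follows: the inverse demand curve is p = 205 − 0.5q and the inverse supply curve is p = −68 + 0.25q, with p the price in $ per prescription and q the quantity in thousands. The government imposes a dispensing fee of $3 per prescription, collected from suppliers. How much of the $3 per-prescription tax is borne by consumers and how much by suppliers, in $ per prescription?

Inverting to q(p) form: qd = 410 − 2p; qs = 4p + 272.
Before the tax: set 410 − 2p = 4p + 272 → p* = $23, q* = 364.
With the tax collected from suppliers, supply shifts: qs = 4(p − 3) + 272.
New equilibrium: consumers pay $25, suppliers receive $22, q = 360. (Wedge: pb − ps = 3.)
Burden on consumers: $2; on suppliers: $1. (They sum to $3.)
The less price-elastic side of the market bears the larger share of a per-unit tax.

Consumers bear $2 per prescription; suppliers bear $1 per prescription.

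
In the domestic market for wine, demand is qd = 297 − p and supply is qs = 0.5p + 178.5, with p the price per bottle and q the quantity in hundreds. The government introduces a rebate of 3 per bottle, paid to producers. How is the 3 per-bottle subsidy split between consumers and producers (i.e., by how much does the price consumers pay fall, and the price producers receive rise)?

Without the subsidy, 297 − p = 0.5p + 178.5 gives 1.5p = 118.5, so p* = 79 and q* = 218.
With a per-unit subsidy paid to producers, each receives p + 3 per unit sold, so supply becomes qs = 0.5(p + 3) + 178.5.
Solving gives q = 219 with consumers paying 78 and producers receiving 81 (the 3 wedge).
Gain to consumers: 1; to producers: 2. (They sum to 3.)

Consumers gain 1 per bottle; producers gain 2 per bottle.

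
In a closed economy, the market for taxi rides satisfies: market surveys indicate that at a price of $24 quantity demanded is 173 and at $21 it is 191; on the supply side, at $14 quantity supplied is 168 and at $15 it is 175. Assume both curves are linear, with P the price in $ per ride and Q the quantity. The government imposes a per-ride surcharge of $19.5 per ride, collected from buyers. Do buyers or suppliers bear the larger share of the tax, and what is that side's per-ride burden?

Demand slope: (191 − 173)/(21 − 24) = -6, so Qd = 317 − 6P.
Supply slope: (175 − 168)/(15 − 14) = 7, so Qs = 7P + 70.
Without the tax, 317 − 6P = 7P + 70 gives 13P = 247, so P* = $19 and Q* = 203.
With the tax collected from buyers, demand (in seller-price terms) shifts: Qd = 317 − 6(P + 19.5).
Solving gives Q = 140 with buyers paying $29.5 and suppliers receiving $10 (the $19.5 wedge).
Per-ride burden: buyers $10.5, suppliers $9.
Buyers take the larger share because demand is less price-elastic here (demand slope 6 vs supply slope 7).
The less price-elastic side of the market bears the larger share of a per-unit tax.

Buyers bear the larger share: $10.5 per ride.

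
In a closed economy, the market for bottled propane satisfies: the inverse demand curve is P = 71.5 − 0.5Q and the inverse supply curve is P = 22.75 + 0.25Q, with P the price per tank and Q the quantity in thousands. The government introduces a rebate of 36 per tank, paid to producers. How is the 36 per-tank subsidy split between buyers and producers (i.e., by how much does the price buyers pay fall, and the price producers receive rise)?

Buyers gain 24 per tank; producers gain 12 per tank.

Inverting to Q(P) form: Qd = 143 − 2P; Qs = 4P − 91.
Without the subsidy, 143 − 2P = 4P − 91 gives 6P = 234, so P* = 39 and Q* = 65.
With a per-unit subsidy paid to producers, each receives P + 36 per unit sold, so supply becomes Qs = 4(P + 36) − 91.
New equilibrium: buyers pay 15, producers receive 51, Q = 113. (Wedge: Pb − Ps = −36.)
Gain to buyers: 24; to producers: 12. (They sum to 36.)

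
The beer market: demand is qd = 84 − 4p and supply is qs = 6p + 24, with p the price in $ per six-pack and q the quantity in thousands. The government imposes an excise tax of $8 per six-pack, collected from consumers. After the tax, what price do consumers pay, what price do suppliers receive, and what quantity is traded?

Before the tax: set 84 − 4p = 6p + 24 → p* = $6, q* = 60.
With the tax collected from consumers, demand (in seller-price terms) shifts: qd = 84 − 4(p + 8).
New equilibrium: consumers pay $10.8, suppliers receive $2.8, q = 40.8. (Wedge: pb − ps = 8.)
The less price-elastic side of the market bears the larger share of a per-unit tax.

Consumers pay $10.8; suppliers receive $2.8; quantity = 40.8.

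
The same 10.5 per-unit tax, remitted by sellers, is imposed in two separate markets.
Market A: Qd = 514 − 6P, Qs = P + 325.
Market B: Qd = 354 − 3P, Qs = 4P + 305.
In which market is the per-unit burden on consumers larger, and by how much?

Market A: pre-tax P* = 27, Q* = 352; post-tax Q = 343; per-unit burden on consumers = 1.5.
Market B: pre-tax P* = 7, Q* = 333; post-tax Q = 315; per-unit burden on consumers = 6.
Difference: 1.5 vs 6 → market B is larger by 4.5.

Market B, by 4.5.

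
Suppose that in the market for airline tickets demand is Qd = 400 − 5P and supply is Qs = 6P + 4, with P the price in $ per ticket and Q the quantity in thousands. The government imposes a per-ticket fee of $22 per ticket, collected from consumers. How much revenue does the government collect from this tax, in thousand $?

Without the tax, 400 − 5P = 6P + 4 gives 11P = 396, so P* = $36 and Q* = 220.
With the tax collected from consumers, demand (in seller-price terms) shifts: Qd = 400 − 5(P + 22).
New equilibrium: consumers pay $48, sellers receive $26, Q = 160. (Wedge: Pb − Ps = 22.)
Revenue = t · Q = 22 · 160 = $3520.

Tax revenue = $3520 thousand.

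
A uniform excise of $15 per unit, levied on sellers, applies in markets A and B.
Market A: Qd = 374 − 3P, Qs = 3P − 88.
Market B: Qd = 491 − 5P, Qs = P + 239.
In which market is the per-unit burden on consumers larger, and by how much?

Market A: pre-tax P* = $77, Q* = 143; post-tax Q = 120.5; per-unit burden on consumers = $7.5.
Market B: pre-tax P* = $42, Q* = 281; post-tax Q = 268.5; per-unit burden on consumers = $2.5.
Difference: $7.5 vs $2.5 → market A is larger by $5.

Market A, by $5.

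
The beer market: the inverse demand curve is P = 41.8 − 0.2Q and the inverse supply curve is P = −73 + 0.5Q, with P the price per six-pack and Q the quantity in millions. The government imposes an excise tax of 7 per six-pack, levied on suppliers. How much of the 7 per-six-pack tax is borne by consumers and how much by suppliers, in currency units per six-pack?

Consumers bear 2 per six-pack; suppliers bear 5 per six-pack.

Inverting to Q(P) form: Qd = 209 − 5P; Qs = 2P + 146.
Without the tax, 209 − 5P = 2P + 146 gives 7P = 63, so P* = 9 and Q* = 164.
With the tax collected from suppliers, supply shifts: Qs = 2(P − 7) + 146.
New equilibrium: consumers pay 11, suppliers receive 4, Q = 154. (Wedge: Pb − Ps = 7.)
Burden on consumers: 2; on suppliers: 5. (They sum to 7.)
The less price-elastic side of the market bears the larger share of a per-unit tax.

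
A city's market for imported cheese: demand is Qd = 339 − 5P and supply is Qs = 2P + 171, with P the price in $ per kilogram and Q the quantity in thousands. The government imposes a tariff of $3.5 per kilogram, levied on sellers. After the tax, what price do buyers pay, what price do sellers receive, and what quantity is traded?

Without the tax, 339 − 5P = 2P + 171 gives 7P = 168, so P* = $24 and Q* = 219.
With the tax collected from sellers, supply shifts: Qs = 2(P − 3.5) + 171.
Solving gives Q = 214 with buyers paying $25 and sellers receiving $21.5 (the $3.5 wedge).

Buyers pay $25; sellers receive $21.5; quantity = 214.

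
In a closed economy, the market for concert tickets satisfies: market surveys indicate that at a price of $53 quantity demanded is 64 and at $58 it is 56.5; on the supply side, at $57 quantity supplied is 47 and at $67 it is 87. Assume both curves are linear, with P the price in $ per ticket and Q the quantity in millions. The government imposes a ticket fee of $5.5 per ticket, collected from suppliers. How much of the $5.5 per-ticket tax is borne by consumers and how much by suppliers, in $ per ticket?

Consumers bear $4 per ticket; suppliers bear $1.5 per ticket.

Demand slope: (56.5 − 64)/(58 − 53) = -1.5, so Qd = 143.5 − 1.5P.
Supply slope: (87 − 47)/(67 − 57) = 4, so Qs = 4P − 181.
Without the tax, 143.5 − 1.5P = 4P − 181 gives 5.5P = 324.5, so P* = $59 and Q* = 55.
With the tax collected from suppliers, supply shifts: Qs = 4(P − 5.5) − 181.
Solving gives Q = 49 with consumers paying $63 and suppliers receiving $57.5 (the $5.5 wedge).
Burden on consumers: $4; on suppliers: $1.5. (They sum to $5.5.)
The less price-elastic side of the market bears the larger share of a per-unit tax.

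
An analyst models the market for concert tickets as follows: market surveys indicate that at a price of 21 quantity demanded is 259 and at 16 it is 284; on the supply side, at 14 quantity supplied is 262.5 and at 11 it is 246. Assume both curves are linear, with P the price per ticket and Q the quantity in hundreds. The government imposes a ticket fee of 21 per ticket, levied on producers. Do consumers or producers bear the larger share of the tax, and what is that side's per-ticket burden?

Consumers bear the larger share: 11 per ticket.

Demand slope: (284 − 259)/(16 − 21) = -5, so Qd = 364 − 5P.
Supply slope: (246 − 262.5)/(11 − 14) = 5.5, so Qs = 5.5P + 185.5.
Before the tax: set 364 − 5P = 5.5P + 185.5 → P* = 17, Q* = 279.
With the tax collected from producers, supply shifts: Qs = 5.5(P − 21) + 185.5.
Solving gives Q = 224 with consumers paying 28 and producers receiving 7 (the 21 wedge).
Per-ticket burden: consumers 11, producers 10.
Consumers take the larger share because demand is less price-elastic here (demand slope 5 vs supply slope 5.5).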